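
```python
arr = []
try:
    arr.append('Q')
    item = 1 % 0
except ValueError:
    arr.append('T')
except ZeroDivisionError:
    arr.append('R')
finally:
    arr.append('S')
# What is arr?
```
['Q', 'R', 'S']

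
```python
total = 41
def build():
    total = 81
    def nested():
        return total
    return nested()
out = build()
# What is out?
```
81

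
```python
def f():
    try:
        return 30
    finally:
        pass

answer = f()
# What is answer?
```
30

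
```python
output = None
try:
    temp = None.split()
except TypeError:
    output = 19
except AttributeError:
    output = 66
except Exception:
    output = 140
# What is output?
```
66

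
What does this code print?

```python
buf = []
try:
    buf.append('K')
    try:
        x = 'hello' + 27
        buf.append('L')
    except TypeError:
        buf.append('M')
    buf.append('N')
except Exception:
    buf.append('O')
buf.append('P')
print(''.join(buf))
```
KMNP

Inner exception caught by inner handler, outer continues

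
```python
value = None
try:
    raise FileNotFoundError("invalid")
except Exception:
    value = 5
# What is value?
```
5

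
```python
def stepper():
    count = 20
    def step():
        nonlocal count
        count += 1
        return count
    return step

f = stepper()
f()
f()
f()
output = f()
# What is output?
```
24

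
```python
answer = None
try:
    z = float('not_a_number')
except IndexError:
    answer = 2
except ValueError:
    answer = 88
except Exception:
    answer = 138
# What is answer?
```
88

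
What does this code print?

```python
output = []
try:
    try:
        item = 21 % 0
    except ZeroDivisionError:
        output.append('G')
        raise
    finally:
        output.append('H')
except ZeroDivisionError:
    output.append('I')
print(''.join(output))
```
GHI

finally runs before re-raised exception propagates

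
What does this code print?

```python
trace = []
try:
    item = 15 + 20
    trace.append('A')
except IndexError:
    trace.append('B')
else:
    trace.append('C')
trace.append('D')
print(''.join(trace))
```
ACD

else block runs when no exception occurs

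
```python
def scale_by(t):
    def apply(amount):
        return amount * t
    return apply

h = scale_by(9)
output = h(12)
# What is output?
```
108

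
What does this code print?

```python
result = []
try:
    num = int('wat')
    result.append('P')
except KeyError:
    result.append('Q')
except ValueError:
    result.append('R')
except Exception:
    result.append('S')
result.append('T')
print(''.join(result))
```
RT

ValueError matches before generic Exception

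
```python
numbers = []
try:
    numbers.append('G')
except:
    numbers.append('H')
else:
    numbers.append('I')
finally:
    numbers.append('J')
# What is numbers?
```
['G', 'I', 'J']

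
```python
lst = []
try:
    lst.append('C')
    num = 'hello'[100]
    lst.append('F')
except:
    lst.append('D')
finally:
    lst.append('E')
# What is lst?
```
['C', 'D', 'E']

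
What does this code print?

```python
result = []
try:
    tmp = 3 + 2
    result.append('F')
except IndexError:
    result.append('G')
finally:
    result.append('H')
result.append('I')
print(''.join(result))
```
FHI

finally runs after normal execution too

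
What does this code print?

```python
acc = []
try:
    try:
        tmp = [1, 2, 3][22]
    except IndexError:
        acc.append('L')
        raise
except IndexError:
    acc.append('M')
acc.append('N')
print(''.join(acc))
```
LMN

raise without argument re-raises current exception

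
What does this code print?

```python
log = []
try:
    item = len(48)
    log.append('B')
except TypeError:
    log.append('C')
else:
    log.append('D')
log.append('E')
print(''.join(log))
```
CE

else block skipped when exception is caught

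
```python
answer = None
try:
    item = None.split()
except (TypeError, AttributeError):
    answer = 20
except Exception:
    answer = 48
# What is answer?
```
20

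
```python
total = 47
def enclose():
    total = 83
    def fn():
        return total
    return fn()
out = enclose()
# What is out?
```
83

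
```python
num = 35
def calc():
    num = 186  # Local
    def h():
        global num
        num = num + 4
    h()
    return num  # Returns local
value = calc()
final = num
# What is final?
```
39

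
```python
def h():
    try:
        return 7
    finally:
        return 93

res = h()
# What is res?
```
93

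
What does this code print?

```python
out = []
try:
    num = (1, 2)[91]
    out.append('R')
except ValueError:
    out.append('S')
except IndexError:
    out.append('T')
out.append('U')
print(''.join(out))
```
TU

IndexError is caught by its specific handler, not ValueError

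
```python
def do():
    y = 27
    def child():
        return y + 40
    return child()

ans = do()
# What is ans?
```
67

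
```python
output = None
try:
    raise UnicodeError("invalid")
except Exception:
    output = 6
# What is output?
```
6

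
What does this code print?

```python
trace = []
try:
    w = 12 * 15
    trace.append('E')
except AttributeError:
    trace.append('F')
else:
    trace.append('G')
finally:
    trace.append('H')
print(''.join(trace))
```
EGH

else runs before finally when no exception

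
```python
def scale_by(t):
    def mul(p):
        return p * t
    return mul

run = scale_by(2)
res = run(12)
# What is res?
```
24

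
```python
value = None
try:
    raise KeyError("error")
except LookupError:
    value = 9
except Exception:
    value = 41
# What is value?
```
9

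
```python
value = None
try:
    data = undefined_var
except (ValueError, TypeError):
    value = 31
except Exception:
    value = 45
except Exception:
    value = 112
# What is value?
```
45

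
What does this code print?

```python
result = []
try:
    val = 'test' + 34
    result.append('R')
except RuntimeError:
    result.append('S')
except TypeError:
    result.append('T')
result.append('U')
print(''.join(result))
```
TU

TypeError is caught by its specific handler, not RuntimeError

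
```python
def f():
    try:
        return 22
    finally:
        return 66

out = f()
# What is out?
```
66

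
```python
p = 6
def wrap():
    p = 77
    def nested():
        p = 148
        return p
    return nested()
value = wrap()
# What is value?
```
148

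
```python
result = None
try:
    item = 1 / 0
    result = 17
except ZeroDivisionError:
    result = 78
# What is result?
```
78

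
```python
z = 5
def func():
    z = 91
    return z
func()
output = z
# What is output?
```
5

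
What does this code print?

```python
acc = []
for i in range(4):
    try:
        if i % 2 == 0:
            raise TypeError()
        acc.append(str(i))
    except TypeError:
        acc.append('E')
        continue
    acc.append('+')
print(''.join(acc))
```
E1+E3+

continue in except skips rest of loop body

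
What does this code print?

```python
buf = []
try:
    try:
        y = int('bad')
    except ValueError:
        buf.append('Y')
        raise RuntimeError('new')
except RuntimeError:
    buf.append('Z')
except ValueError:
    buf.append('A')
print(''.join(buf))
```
YZ

New RuntimeError raised, caught by outer RuntimeError handler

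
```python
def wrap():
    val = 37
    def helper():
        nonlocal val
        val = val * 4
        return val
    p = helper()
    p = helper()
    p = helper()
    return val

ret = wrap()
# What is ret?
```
2368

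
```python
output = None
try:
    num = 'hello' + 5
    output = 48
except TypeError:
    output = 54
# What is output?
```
54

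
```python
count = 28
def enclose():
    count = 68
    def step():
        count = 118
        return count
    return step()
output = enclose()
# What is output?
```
118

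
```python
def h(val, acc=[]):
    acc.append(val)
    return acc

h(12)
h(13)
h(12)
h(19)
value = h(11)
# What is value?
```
[12, 13, 12, 19, 11]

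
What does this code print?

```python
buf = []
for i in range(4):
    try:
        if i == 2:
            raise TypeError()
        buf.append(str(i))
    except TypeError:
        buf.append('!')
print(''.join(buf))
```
01!3

Exception on i=2 caught, loop continues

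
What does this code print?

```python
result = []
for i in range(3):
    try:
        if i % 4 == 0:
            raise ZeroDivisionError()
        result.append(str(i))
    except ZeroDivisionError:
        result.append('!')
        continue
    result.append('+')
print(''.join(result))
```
!1+2+

continue in except skips rest of loop body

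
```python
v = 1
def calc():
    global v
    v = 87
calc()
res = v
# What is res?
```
87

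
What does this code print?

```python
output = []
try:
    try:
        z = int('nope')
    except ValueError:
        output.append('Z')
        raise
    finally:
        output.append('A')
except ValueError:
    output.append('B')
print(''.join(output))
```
ZAB

finally runs before re-raised exception propagates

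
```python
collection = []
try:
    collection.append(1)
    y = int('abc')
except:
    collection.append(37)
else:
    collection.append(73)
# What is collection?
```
[1, 37]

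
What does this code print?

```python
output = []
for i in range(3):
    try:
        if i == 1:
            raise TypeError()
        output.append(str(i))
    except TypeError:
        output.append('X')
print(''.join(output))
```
0X2

Exception on i=1 caught, loop continues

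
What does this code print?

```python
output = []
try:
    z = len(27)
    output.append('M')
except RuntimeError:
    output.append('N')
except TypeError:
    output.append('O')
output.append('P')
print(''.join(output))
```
OP

TypeError is caught by its specific handler, not RuntimeError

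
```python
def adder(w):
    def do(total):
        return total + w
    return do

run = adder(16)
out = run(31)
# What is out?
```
47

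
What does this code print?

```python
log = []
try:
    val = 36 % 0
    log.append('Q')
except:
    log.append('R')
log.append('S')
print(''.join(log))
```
RS

Exception raised in try, caught by bare except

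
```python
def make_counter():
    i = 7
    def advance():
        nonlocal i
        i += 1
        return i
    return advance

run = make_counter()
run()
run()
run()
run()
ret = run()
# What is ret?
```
12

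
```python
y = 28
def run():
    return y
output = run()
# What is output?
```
28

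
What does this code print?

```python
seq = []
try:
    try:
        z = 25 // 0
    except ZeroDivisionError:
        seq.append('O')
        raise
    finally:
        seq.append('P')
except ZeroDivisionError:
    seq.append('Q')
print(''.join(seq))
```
OPQ

finally runs before re-raised exception propagates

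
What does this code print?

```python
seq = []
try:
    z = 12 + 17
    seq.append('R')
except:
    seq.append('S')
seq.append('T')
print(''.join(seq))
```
RT

No exception, try block completes normally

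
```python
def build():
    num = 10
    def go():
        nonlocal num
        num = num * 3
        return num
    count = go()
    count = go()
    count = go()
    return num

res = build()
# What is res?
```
270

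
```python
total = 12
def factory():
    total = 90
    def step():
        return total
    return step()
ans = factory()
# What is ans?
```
90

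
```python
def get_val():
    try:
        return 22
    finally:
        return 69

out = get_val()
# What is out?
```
69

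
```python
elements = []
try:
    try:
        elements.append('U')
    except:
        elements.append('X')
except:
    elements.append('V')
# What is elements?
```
['U']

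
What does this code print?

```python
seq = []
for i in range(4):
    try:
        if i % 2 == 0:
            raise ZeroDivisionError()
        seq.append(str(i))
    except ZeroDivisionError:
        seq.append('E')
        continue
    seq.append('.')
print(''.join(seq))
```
E1.E3.

continue in except skips rest of loop body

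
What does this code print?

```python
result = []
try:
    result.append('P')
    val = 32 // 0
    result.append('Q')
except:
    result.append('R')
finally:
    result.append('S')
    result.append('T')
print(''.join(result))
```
PRST

Code before exception runs, then except, then all of finally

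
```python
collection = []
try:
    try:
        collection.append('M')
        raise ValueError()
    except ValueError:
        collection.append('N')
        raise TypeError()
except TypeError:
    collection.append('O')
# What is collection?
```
['M', 'N', 'O']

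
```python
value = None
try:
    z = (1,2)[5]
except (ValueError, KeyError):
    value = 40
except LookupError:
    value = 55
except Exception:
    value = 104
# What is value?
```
55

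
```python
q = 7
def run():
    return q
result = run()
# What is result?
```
7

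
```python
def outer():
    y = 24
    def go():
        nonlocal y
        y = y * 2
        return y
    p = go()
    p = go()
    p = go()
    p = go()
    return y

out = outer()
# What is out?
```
384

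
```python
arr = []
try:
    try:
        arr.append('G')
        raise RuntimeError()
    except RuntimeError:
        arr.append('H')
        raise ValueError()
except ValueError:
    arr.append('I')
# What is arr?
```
['G', 'H', 'I']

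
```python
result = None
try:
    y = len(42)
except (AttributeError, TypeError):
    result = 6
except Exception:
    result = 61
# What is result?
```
6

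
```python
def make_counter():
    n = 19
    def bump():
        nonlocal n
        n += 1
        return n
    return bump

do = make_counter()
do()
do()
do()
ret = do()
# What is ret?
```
23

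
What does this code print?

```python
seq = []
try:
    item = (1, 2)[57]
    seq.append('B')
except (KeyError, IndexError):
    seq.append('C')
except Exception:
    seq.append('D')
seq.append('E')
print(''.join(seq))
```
CE

IndexError matches tuple containing it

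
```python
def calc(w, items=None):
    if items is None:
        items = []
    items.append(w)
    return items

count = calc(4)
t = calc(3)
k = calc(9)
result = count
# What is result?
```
[4]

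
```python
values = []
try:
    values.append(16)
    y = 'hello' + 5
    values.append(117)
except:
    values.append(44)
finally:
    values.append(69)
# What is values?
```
[16, 44, 69]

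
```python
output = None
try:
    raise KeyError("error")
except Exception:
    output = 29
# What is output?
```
29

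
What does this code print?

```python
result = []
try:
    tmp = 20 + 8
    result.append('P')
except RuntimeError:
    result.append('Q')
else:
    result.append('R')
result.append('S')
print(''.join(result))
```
PRS

else block runs when no exception occurs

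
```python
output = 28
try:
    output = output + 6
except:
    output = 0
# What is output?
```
34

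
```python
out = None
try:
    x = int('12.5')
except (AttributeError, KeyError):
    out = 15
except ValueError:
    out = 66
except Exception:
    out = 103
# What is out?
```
66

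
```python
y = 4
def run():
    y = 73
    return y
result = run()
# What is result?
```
73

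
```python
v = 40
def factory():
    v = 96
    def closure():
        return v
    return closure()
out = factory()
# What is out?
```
96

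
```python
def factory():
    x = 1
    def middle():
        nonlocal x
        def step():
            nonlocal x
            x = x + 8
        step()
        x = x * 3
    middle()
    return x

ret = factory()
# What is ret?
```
27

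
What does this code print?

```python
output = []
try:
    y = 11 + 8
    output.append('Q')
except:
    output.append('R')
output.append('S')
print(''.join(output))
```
QS

No exception, try block completes normally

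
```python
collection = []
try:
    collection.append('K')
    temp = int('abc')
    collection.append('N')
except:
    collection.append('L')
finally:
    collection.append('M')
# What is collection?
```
['K', 'L', 'M']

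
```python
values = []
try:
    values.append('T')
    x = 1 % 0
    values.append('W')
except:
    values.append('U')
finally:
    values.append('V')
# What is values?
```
['T', 'U', 'V']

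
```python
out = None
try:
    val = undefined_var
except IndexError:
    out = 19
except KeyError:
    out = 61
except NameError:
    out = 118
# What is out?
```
118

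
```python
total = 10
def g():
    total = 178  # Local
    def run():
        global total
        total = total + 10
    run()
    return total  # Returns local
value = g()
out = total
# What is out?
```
20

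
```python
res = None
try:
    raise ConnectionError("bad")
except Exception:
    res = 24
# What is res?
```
24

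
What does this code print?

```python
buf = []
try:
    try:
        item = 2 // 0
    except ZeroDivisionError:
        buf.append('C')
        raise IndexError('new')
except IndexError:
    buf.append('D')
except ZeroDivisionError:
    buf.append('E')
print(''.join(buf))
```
CD

New IndexError raised, caught by outer IndexError handler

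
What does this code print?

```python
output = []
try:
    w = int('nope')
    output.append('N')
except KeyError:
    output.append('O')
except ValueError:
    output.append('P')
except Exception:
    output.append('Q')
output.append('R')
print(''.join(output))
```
PR

ValueError matches before generic Exception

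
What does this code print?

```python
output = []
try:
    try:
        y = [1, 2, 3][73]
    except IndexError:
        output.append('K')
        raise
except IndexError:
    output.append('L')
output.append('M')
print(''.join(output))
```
KLM

raise without argument re-raises current exception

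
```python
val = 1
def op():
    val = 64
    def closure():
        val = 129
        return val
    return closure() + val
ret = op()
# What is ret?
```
193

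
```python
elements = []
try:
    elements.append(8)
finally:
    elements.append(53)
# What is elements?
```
[8, 53]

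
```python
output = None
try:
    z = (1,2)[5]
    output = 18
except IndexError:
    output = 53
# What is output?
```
53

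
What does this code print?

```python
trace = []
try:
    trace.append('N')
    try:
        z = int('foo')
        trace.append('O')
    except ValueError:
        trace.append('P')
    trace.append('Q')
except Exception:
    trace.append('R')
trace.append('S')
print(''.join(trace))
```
NPQS

Inner exception caught by inner handler, outer continues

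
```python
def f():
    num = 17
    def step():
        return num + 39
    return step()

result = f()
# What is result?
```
56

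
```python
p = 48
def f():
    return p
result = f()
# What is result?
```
48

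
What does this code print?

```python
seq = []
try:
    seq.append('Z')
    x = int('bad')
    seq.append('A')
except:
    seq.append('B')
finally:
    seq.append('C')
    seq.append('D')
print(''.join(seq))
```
ZBCD

Code before exception runs, then except, then all of finally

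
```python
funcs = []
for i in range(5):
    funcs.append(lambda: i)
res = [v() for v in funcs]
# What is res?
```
[4, 4, 4, 4, 4]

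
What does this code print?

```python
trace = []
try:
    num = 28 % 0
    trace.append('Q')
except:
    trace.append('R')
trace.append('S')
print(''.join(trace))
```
RS

Exception raised in try, caught by bare except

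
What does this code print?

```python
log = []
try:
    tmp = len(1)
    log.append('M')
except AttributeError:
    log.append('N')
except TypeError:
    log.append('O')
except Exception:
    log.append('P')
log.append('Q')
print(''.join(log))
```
OQ

TypeError matches before generic Exception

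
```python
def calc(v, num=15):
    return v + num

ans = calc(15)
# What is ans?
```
30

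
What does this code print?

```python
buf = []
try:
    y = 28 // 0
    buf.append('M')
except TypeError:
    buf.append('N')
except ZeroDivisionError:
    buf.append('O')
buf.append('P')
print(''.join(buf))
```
OP

ZeroDivisionError is caught by its specific handler, not TypeError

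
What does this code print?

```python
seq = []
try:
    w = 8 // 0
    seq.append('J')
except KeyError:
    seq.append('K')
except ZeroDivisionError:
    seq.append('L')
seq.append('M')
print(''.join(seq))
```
LM

ZeroDivisionError is caught by its specific handler, not KeyError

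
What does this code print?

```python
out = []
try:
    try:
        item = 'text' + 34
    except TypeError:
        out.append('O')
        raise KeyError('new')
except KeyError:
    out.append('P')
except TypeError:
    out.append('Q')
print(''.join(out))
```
OP

New KeyError raised, caught by outer KeyError handler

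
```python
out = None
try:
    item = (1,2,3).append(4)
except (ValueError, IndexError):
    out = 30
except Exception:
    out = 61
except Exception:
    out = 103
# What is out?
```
61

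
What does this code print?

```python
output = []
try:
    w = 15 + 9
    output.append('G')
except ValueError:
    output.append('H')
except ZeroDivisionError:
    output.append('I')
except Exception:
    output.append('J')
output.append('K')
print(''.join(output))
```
GK

No exception, try block completes normally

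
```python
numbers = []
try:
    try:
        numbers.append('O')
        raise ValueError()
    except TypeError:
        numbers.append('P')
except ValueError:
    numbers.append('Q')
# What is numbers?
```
['O', 'Q']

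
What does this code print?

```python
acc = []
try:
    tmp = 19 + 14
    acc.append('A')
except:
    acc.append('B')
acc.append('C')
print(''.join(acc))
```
AC

No exception, try block completes normally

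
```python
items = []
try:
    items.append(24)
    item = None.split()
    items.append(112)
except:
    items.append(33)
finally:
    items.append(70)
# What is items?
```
[24, 33, 70]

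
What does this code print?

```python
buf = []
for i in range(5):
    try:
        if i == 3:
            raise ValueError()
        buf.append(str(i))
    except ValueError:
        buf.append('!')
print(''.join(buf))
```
012!4

Exception on i=3 caught, loop continues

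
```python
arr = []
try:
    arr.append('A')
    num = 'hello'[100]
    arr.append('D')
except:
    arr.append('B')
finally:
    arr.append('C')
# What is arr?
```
['A', 'B', 'C']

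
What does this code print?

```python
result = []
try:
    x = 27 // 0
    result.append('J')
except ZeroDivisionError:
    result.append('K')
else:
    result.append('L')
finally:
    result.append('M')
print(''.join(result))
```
KM

Exception: except runs, else skipped, finally runs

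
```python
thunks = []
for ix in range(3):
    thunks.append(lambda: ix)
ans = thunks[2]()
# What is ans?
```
2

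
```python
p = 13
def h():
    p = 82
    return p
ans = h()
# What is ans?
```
82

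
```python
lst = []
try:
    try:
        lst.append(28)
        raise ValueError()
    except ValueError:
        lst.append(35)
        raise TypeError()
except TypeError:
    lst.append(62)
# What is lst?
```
[28, 35, 62]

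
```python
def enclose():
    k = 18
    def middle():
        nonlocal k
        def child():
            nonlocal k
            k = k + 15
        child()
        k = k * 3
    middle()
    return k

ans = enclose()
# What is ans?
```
99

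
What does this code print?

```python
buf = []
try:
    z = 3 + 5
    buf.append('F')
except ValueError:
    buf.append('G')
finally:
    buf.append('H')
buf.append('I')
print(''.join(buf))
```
FHI

finally runs after normal execution too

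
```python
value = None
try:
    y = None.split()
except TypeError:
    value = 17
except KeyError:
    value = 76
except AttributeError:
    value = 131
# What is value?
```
131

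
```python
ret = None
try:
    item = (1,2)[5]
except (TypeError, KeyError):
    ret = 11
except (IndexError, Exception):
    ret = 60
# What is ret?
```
60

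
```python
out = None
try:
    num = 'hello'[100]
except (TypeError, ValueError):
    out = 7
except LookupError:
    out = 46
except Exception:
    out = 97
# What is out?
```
46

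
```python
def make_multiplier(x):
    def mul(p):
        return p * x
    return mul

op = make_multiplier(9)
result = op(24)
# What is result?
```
216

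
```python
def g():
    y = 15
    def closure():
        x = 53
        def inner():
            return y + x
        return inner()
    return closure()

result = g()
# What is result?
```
68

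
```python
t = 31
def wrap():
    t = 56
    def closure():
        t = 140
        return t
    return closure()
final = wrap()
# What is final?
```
140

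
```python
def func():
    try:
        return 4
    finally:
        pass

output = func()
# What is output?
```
4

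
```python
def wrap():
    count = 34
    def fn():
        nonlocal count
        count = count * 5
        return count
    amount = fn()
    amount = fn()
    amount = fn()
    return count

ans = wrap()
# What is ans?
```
4250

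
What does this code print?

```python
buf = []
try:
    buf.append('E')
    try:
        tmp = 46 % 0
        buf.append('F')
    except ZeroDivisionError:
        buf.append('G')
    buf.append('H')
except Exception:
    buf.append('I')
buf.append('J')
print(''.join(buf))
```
EGHJ

Inner exception caught by inner handler, outer continues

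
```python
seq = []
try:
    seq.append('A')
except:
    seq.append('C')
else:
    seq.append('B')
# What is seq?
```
['A', 'B']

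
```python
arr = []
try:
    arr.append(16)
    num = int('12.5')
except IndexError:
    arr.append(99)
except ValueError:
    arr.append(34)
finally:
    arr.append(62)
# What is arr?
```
[16, 34, 62]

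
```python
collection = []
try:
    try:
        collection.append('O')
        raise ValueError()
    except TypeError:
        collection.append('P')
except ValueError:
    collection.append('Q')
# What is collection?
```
['O', 'Q']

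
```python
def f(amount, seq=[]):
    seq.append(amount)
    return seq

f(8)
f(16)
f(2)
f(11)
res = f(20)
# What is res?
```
[8, 16, 2, 11, 20]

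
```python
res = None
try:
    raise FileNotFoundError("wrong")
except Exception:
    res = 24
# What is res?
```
24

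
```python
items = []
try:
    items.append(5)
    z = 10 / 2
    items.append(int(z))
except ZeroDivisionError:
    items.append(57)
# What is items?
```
[5, 5]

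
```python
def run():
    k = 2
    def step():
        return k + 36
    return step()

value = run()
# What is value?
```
38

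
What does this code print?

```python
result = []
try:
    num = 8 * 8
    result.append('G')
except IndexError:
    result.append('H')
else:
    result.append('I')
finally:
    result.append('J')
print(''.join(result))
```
GIJ

else runs before finally when no exception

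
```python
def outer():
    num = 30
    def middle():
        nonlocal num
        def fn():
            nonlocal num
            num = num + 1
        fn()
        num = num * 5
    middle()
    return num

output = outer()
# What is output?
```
155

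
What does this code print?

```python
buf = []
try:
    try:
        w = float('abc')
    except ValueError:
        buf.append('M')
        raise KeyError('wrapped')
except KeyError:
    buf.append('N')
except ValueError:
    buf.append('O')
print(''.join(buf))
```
MN

New KeyError raised, caught by outer KeyError handler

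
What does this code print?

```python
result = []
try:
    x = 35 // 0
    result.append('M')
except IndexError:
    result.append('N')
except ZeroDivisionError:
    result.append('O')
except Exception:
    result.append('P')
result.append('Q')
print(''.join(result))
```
OQ

ZeroDivisionError matches before generic Exception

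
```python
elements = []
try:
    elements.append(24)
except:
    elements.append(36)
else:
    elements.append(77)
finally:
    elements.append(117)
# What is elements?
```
[24, 77, 117]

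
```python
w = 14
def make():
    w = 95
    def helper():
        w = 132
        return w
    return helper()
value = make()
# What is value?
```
132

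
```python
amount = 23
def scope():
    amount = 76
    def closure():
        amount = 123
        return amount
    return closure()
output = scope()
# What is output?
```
123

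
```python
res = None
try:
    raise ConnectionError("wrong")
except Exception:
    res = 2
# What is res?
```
2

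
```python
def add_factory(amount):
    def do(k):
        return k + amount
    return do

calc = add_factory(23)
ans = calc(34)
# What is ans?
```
57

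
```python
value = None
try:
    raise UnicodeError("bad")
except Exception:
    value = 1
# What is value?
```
1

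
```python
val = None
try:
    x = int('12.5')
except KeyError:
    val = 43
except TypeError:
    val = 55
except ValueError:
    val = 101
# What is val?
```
101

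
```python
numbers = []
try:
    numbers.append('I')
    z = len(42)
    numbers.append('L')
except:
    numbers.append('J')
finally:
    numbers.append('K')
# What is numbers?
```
['I', 'J', 'K']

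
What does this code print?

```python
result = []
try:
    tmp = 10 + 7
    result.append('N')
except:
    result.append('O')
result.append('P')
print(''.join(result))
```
NP

No exception, try block completes normally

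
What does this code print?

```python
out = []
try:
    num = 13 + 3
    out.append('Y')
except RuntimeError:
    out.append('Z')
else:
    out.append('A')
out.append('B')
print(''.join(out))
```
YAB

else block runs when no exception occurs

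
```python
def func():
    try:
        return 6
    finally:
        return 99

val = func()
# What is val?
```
99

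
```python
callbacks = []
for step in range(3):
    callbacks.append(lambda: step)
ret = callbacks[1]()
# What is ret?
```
2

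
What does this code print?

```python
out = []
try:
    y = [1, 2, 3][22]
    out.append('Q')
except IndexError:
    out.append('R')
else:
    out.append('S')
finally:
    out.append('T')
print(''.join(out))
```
RT

Exception: except runs, else skipped, finally runs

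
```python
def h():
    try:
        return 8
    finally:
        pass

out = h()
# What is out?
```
8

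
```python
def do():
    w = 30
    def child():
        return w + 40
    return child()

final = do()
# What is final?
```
70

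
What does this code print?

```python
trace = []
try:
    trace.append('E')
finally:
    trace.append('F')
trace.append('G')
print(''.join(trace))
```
EFG

try/finally without except, no exception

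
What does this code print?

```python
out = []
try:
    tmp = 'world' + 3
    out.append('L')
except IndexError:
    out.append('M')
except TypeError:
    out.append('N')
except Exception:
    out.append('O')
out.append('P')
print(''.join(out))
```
NP

TypeError matches before generic Exception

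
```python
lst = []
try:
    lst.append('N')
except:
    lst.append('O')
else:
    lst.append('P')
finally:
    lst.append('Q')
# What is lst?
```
['N', 'P', 'Q']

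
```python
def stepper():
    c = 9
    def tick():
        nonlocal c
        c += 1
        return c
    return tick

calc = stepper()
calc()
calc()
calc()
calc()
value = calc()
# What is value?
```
14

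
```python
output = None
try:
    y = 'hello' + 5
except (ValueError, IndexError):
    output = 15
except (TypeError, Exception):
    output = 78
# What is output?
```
78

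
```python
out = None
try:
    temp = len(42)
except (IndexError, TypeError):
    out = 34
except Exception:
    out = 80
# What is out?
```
34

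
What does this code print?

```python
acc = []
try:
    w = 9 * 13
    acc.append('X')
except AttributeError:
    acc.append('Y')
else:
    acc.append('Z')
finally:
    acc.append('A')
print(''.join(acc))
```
XZA

else runs before finally when no exception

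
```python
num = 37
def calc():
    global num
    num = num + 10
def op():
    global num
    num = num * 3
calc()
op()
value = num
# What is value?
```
141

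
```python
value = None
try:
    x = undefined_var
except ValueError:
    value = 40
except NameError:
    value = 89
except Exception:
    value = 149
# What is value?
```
89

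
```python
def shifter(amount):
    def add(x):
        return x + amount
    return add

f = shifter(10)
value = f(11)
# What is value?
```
21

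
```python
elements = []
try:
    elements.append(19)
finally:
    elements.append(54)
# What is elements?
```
[19, 54]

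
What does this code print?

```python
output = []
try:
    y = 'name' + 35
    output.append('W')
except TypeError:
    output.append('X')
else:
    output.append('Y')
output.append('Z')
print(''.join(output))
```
XZ

else block skipped when exception is caught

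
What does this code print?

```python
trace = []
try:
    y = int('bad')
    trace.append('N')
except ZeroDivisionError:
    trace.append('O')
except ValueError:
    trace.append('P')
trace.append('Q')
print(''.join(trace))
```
PQ

ValueError is caught by its specific handler, not ZeroDivisionError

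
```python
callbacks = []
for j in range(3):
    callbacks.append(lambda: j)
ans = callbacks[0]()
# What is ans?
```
2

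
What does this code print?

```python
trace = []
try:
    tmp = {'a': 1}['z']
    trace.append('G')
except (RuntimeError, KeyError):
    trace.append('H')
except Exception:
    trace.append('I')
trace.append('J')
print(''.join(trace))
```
HJ

KeyError matches tuple containing it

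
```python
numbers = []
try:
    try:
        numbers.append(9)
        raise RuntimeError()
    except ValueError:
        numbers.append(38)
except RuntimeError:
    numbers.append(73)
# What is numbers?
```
[9, 73]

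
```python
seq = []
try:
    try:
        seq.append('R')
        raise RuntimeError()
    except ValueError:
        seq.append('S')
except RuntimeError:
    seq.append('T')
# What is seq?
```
['R', 'T']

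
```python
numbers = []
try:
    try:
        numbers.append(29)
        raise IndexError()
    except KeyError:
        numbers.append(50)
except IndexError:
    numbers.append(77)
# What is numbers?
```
[29, 77]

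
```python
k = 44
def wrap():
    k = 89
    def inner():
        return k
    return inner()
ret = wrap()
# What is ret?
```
89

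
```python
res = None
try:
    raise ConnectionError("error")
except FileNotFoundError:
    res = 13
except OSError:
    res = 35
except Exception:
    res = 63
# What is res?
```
35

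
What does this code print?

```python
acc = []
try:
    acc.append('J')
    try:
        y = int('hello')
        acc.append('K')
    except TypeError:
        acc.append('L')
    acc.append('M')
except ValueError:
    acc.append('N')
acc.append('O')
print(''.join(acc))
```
JNO

Inner handler doesn't match, propagates to outer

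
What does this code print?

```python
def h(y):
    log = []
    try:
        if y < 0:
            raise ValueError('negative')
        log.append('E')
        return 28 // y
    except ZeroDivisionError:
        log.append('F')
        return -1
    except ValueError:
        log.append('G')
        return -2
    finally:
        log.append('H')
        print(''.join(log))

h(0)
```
EFH

y=0 causes ZeroDivisionError, caught, finally prints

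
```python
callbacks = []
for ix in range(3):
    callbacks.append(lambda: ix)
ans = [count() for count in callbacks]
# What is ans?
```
[2, 2, 2]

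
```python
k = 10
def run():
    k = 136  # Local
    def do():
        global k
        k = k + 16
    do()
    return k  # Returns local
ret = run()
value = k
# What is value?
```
26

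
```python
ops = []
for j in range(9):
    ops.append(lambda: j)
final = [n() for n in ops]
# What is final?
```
[8, 8, 8, 8, 8, 8, 8, 8, 8]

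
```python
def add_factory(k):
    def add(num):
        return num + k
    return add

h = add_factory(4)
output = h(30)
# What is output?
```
34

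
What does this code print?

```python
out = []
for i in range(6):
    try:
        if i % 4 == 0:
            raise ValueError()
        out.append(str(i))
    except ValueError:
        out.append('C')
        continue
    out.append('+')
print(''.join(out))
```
C1+2+3+C5+

continue in except skips rest of loop body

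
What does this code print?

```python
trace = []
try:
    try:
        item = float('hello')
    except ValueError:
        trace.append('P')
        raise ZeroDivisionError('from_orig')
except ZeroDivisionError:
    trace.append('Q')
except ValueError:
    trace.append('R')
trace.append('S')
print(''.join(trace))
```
PQS

ZeroDivisionError raised and caught, original ValueError not re-raised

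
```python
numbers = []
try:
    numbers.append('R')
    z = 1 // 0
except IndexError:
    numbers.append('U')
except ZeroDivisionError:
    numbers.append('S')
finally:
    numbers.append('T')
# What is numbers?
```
['R', 'S', 'T']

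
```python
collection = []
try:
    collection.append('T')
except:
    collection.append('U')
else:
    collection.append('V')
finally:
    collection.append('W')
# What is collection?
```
['T', 'V', 'W']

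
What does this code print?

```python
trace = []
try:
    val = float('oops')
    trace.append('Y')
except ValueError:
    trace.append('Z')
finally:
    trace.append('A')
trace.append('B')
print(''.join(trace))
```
ZAB

finally always runs, even after exception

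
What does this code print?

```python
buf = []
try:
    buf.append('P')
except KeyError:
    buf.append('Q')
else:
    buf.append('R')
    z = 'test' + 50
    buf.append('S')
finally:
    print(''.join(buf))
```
PR

Try succeeds, else appends 'R', TypeError in else is uncaught, finally prints before exception propagates ('S' never appended)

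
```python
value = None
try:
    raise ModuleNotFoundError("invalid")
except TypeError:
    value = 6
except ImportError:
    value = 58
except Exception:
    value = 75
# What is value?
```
58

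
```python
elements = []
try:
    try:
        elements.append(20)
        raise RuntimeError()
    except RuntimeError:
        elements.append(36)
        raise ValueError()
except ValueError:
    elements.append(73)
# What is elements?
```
[20, 36, 73]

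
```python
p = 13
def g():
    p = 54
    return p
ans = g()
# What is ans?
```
54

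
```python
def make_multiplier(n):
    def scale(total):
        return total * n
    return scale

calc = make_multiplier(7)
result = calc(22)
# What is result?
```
154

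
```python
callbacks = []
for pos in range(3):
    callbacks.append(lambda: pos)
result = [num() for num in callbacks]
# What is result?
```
[2, 2, 2]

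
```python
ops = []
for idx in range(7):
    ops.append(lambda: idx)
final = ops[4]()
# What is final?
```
6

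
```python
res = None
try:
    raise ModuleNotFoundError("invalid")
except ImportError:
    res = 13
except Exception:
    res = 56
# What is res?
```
13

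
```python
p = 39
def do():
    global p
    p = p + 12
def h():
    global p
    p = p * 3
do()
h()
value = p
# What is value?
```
153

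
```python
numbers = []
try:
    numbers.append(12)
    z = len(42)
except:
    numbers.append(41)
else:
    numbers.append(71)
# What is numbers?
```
[12, 41]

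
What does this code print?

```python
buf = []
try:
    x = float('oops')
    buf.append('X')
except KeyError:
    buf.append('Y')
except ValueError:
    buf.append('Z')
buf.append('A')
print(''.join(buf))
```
ZA

ValueError is caught by its specific handler, not KeyError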